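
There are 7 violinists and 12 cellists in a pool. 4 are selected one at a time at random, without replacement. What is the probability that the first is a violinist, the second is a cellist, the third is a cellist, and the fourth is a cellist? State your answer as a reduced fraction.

385/3876

Multiply the conditional probabilities at each draw: 7/19 · 12/18 · 11/17 · 10/16 = 9240/93024 = 385/3876.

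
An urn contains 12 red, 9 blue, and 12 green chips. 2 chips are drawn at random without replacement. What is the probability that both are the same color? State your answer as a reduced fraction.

There are C(33,2) = 528 ways to draw 2 chips.
All same color: C(12,2) + C(9,2) + C(12,2) = 66 + 36 + 66 = 168.
Probability = 168/528 = 7/22.

7/22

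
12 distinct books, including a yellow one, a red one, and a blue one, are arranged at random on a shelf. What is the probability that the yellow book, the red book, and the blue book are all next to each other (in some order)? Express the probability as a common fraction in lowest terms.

1/22

There are 12! = 479001600 arrangements.
Treat the three as one block: 10! placements × 3! orders within the block = 3628800·6 = 21772800.
Probability = 21772800/479001600 = 1/22.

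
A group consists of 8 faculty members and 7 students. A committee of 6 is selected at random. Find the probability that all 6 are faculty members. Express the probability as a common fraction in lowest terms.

There are C(15,6) = 5005 possible selections.
Selections with all faculty members: C(8,6) = 28.
Probability = 28/5005 = 4/715.

4/715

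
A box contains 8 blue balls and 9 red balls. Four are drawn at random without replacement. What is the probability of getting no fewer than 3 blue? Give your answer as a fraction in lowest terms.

41/170

Total selections: C(17,4) = 2380.
Favorable selections (no fewer than 3 blue): C(8,3)·C(9,1) + C(8,4)·C(9,0) = 504 + 70 = 574.
Probability = 574/2380 = 41/170.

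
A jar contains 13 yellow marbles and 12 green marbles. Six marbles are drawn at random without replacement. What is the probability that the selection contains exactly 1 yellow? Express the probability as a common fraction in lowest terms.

234/4025

The sample space is all 6-subsets of the 25: C(25,6) = 177100.
Selections with exactly 1 yellow: choose 1 of the 13 yellow and 5 of the 12 green, C(13,1)·C(12,5) = 13·792 = 10296.
Probability = 10296/177100 = 234/4025.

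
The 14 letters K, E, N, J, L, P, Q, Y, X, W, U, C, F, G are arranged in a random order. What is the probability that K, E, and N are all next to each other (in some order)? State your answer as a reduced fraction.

3/91

There are 14! = 87178291200 arrangements.
Treat the three as one block: 12! placements × 3! orders within the block = 479001600·6 = 2874009600.
Probability = 2874009600/87178291200 = 3/91.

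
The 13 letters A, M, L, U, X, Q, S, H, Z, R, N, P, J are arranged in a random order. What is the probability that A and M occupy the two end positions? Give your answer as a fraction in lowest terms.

1/78

There are 13! = 6227020800 arrangements.
Place A and M at the ends in 2 ways, arrange the remaining 11 in 11! = 39916800 ways: 2·39916800 = 79833600.
Probability = 79833600/6227020800 = 1/78.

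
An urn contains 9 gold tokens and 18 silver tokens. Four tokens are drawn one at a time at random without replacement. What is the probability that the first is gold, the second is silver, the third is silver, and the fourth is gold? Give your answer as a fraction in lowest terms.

Multiply the conditional probabilities at each draw: 9/27 · 18/26 · 17/25 · 8/24 = 22032/421200 = 17/325.

17/325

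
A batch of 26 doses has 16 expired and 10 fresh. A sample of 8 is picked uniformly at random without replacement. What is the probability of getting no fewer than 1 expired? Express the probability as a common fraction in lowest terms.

312446/312455

Total selections: C(26,8) = 1562275.
The complement is all 8 are fresh: C(10,8) = 45.
Probability = 1 − 45/1562275 = 1562230/1562275 = 312446/312455.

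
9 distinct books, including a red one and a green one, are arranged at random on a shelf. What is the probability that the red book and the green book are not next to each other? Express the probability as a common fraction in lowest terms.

There are 9! = 362880 arrangements.
Arrangements with the red book and the green book adjacent: 2·8! = 80640.
So not adjacent: 362880 − 80640 = 282240, probability 282240/362880 = 7/9.

7/9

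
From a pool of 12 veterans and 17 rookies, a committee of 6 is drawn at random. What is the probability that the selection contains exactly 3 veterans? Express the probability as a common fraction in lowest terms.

The sample space is all 6-subsets of the 29: C(29,6) = 475020.
Selections with exactly 3 veterans: choose 3 of the 12 veterans and 3 of the 17 rookies, C(12,3)·C(17,3) = 220·680 = 149600.
Probability = 149600/475020 = 7480/23751.

7480/23751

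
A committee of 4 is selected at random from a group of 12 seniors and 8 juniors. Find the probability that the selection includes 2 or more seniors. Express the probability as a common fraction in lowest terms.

Total selections: C(20,4) = 4845.
Count the complement (fewer than 2 seniors): C(12,0)·C(8,4) + C(12,1)·C(8,3) = 70 + 672 = 742.
Probability = 1 − 742/4845 = 4103/4845.

4103/4845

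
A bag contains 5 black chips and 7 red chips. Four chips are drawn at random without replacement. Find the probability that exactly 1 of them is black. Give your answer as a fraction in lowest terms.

Total number of selections: C(12,4) = 495.
Selections with exactly 1 black: choose 1 of the 5 black and 3 of the 7 red, C(5,1)·C(7,3) = 5·35 = 175.
Probability = 175/495 = 35/99.

35/99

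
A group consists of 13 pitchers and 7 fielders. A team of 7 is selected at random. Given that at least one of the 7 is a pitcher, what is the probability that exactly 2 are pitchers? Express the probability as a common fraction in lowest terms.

Work in counts. Selections with at least one pitcher: C(20,7) − C(7,7) = 77520 − 1 = 77519.
Of those, selections where exactly 2 are pitchers: C(13,2)·C(7,5) = 78·21 = 1638.
Conditional probability = 1638/77519 = 126/5963.

126/5963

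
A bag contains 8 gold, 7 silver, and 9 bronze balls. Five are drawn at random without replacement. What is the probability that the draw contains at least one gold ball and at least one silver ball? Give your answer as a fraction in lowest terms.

There are C(24,5) = 42504 possible draws.
By inclusion-exclusion on the complements, draws missing all gold or all silver: C(16,5) + C(17,5) − C(9,5) = 4368 + 6188 − 126 = 10430.
So draws with at least one of each: 42504 − 10430 = 32074, probability 32074/42504 = 2291/3036.

2291/3036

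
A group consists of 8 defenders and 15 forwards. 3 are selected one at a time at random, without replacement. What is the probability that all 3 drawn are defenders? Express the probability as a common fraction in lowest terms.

Multiply the conditional probabilities at each draw: 8/23 · 7/22 · 6/21 = 336/10626 = 8/253.

8/253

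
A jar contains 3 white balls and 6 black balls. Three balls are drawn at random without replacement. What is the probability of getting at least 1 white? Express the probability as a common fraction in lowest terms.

16/21

There are C(9,3) = 84 ways to choose the 3.
The complement is all 3 are black: C(6,3) = 20.
Probability = 1 − 20/84 = 64/84 = 16/21.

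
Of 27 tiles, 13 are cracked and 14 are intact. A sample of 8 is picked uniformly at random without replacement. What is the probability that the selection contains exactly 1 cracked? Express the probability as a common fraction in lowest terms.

104/5175

The sample space is all 8-subsets of the 27: C(27,8) = 2220075.
Selections with exactly 1 cracked: choose 1 of the 13 cracked and 7 of the 14 intact, C(13,1)·C(14,7) = 13·3432 = 44616.
Probability = 44616/2220075 = 104/5175.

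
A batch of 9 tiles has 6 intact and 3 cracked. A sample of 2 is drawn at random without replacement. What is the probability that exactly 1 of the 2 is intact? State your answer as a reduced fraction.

There are C(9,2) = 36 ways to choose 2 from 9.
Selections with exactly 1 intact: choose 1 of the 6 intact and 1 of the 3 cracked, C(6,1)·C(3,1) = 6·3 = 18.
Probability = 18/36 = 1/2.

1/2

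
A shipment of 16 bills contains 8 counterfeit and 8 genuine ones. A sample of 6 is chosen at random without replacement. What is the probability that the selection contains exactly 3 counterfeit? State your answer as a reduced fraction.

56/143

The sample space is all 6-subsets of the 16: C(16,6) = 8008.
Selections with exactly 3 counterfeit: choose 3 of the 8 counterfeit and 3 of the 8 genuine, C(8,3)·C(8,3) = 56·56 = 3136.
Probability = 3136/8008 = 56/143.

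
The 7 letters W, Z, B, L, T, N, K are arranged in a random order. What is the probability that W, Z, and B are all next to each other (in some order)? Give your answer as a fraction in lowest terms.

1/7

There are 7! = 5040 arrangements.
Treat the three as one block: 5! placements × 3! orders within the block = 120·6 = 720.
Probability = 720/5040 = 1/7.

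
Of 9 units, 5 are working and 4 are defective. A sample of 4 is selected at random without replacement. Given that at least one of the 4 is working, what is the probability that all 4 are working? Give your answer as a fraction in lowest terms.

Work in counts. Selections with at least one working: C(9,4) − C(4,4) = 126 − 1 = 125.
Of those, selections where all 4 are working: C(5,4) = 5.
Conditional probability = 5/125 = 1/25.

1/25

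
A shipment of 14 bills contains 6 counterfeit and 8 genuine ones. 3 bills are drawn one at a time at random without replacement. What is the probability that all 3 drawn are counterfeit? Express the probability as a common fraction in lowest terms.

Multiply the conditional probabilities at each draw: 6/14 · 5/13 · 4/12 = 120/2184 = 5/91.

5/91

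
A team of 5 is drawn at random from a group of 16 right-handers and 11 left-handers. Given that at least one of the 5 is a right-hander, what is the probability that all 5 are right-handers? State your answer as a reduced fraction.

Work in counts. Selections with at least one right-hander: C(27,5) − C(11,5) = 80730 − 462 = 80268.
Of those, selections where all 5 are right-handers: C(16,5) = 4368.
Conditional probability = 4368/80268 = 364/6689.

364/6689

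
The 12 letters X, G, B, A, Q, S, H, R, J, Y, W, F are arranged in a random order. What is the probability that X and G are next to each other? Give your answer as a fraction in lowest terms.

There are 12! = 479001600 arrangements.
Treat X and G as a block: 11! arrangements of the blocks × 2 orders within the block = 2·39916800 = 79833600.
Probability = 79833600/479001600 = 1/6.

1/6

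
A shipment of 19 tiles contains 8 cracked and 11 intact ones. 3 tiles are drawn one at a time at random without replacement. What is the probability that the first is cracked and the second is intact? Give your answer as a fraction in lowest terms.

Multiply the conditional probabilities at each draw: 8/19 · 11/18 = 88/342 = 44/171.

44/171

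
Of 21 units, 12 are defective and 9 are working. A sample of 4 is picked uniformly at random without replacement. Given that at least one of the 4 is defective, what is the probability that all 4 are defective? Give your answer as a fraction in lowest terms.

55/651

Work in counts. Selections with at least one defective: C(21,4) − C(9,4) = 5985 − 126 = 5859.
Of those, selections where all 4 are defective: C(12,4) = 495.
Conditional probability = 495/5859 = 55/651.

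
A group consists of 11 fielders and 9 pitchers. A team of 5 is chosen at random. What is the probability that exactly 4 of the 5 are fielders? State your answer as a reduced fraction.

The sample space is all 5-subsets of the 20: C(20,5) = 15504.
Selections with exactly 4 fielders: choose 4 of the 11 fielders and 1 of the 9 pitchers, C(11,4)·C(9,1) = 330·9 = 2970.
Probability = 2970/15504 = 495/2584.

495/2584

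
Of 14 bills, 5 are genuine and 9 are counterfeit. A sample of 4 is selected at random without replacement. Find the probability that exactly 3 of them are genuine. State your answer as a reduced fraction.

90/1001

Total number of selections: C(14,4) = 1001.
Selections with exactly 3 genuine: choose 3 of the 5 genuine and 1 of the 9 counterfeit, C(5,3)·C(9,1) = 10·9 = 90.
Probability = 90/1001.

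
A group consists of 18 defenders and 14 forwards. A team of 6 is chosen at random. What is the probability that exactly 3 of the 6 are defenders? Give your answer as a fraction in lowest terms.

The sample space is all 6-subsets of the 32: C(32,6) = 906192.
Selections with exactly 3 defenders: choose 3 of the 18 defenders and 3 of the 14 forwards, C(18,3)·C(14,3) = 816·364 = 297024.
Probability = 297024/906192 = 884/2697.

884/2697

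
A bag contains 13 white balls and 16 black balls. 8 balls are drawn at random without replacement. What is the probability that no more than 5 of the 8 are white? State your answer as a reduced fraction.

9458/10005

There are C(29,8) = 4292145 ways to choose the 8.
Count the complement (more than 5 white): C(13,6)·C(16,2) + C(13,7)·C(16,1) + C(13,8)·C(16,0) = 205920 + 27456 + 1287 = 234663.
Probability = 1 − 234663/4292145 = 4057482/4292145 = 9458/10005.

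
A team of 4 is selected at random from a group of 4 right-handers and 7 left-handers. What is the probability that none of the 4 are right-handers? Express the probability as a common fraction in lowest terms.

There are C(11,4) = 330 possible selections.
Selections with no right-handers (all left-handers): C(7,4) = 35.
Probability = 35/330 = 7/66.

7/66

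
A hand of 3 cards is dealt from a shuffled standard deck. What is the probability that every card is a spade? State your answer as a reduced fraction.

11/850

There are C(52,3) = 22100 possible 3-card hands.
Hands that are all spades: C(13,3) = 286.
Probability = 286/22100 = 11/850.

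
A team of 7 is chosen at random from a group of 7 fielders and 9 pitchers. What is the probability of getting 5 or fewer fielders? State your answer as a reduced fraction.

There are C(16,7) = 11440 ways to choose the 7.
Count the complement (more than 5 fielders): C(7,6)·C(9,1) + C(7,7)·C(9,0) = 63 + 1 = 64.
Probability = 1 − 64/11440 = 11376/11440 = 711/715.

711/715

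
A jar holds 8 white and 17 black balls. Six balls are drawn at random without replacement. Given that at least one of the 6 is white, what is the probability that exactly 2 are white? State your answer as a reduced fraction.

Work in counts. Selections with at least one white: C(25,6) − C(17,6) = 177100 − 12376 = 164724.
Of those, selections where exactly 2 are white: C(8,2)·C(17,4) = 28·2380 = 66640.
Conditional probability = 66640/164724 = 2380/5883.

2380/5883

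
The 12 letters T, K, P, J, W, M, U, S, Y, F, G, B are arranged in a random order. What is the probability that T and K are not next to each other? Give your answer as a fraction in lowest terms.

There are 12! = 479001600 arrangements.
Arrangements with T and K adjacent: 2·11! = 79833600.
So not adjacent: 479001600 − 79833600 = 399168000, probability 399168000/479001600 = 5/6.

5/6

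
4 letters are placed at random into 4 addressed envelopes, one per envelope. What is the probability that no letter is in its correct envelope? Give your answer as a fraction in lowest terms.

There are 4! = 24 assignments.
By inclusion-exclusion, assignments with no fixed points: C(4,0)·4! − C(4,1)·3! + C(4,2)·2! − C(4,3)·1! + C(4,4)·0! = 9.
Probability = 9/24 = 3/8.

3/8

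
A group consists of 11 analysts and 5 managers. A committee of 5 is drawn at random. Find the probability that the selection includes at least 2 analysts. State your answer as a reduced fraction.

77/78

Total selections: C(16,5) = 4368.
Count the complement (fewer than 2 analysts): C(11,0)·C(5,5) + C(11,1)·C(5,4) = 1 + 55 = 56.
Probability = 1 − 56/4368 = 4312/4368 = 77/78.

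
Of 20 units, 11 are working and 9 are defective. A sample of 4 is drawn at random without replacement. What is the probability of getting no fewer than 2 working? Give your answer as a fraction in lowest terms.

Total selections: C(20,4) = 4845.
Count the complement (fewer than 2 working): C(11,0)·C(9,4) + C(11,1)·C(9,3) = 126 + 924 = 1050.
Probability = 1 − 1050/4845 = 3795/4845 = 253/323.

253/323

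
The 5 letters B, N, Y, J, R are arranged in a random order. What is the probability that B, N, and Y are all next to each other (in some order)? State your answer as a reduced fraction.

3/10

There are 5! = 120 arrangements.
Treat the three as one block: 3! placements × 3! orders within the block = 6·6 = 36.
Probability = 36/120 = 3/10.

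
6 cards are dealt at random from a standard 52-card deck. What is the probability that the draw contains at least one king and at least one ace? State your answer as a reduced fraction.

718637/5089630

There are C(52,6) = 20358520 possible draws.
By inclusion-exclusion on the complements, draws missing all kings or all aces: C(48,6) + C(48,6) − C(44,6) = 12271512 + 12271512 − 7059052 = 17483972.
So draws with at least one of each: 20358520 − 17483972 = 2874548, probability 2874548/20358520 = 718637/5089630.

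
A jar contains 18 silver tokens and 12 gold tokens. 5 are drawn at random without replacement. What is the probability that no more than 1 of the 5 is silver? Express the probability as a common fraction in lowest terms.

Total selections: C(30,5) = 142506.
Favorable selections (no more than 1 silver): C(18,0)·C(12,5) + C(18,1)·C(12,4) = 792 + 8910 = 9702.
Probability = 9702/142506 = 77/1131.

77/1131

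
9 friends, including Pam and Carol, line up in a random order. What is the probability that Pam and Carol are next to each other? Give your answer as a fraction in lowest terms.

2/9

There are 9! = 362880 arrangements.
Treat Pam and Carol as a block: 8! arrangements of the blocks × 2 orders within the block = 2·40320 = 80640.
Probability = 80640/362880 = 2/9.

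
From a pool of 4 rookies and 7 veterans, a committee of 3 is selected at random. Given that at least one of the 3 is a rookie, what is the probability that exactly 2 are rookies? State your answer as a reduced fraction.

21/65

Work in counts. Selections with at least one rookie: C(11,3) − C(7,3) = 165 − 35 = 130.
Of those, selections where exactly 2 are rookies: C(4,2)·C(7,1) = 6·7 = 42.
Conditional probability = 42/130 = 21/65.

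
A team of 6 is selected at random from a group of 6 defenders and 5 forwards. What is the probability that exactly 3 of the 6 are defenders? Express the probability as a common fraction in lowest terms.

100/231

There are C(11,6) = 462 ways to choose 6 from 11.
Selections with exactly 3 defenders: choose 3 of the 6 defenders and 3 of the 5 forwards, C(6,3)·C(5,3) = 20·10 = 200.
Probability = 200/462 = 100/231.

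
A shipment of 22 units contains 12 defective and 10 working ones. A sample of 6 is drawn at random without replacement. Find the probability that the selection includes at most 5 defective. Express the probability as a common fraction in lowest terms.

There are C(22,6) = 74613 ways to choose the 6.
The complement is exactly 6 defective: C(12,6)·C(10,0) = 924.
Probability = 1 − 924/74613 = 73689/74613 = 319/323.

319/323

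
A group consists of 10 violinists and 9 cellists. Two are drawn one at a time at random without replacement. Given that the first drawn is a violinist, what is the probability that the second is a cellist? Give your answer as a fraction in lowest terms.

After removing one violinist, 18 remain: 9 violinists and 9 cellists.
So the probability the next is a cellist is 9/18 = 1/2.

1/2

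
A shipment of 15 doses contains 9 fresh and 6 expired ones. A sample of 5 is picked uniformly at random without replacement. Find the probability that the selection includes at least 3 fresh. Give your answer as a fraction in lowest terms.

Total selections: C(15,5) = 3003.
Favorable selections (at least 3 fresh): C(9,3)·C(6,2) + C(9,4)·C(6,1) + C(9,5)·C(6,0) = 1260 + 756 + 126 = 2142.
Probability = 2142/3003 = 102/143.

102/143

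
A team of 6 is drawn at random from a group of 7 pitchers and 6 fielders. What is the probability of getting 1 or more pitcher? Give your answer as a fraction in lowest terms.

1715/1716

There are C(13,6) = 1716 ways to choose the 6.
The complement is all 6 are fielders: C(6,6) = 1.
Probability = 1 − 1/1716 = 1715/1716.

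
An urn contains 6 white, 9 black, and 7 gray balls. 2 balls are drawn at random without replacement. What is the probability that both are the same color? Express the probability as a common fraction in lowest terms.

There are C(22,2) = 231 ways to draw 2 balls.
All same color: C(6,2) + C(9,2) + C(7,2) = 15 + 36 + 21 = 72.
Probability = 72/231 = 24/77.

24/77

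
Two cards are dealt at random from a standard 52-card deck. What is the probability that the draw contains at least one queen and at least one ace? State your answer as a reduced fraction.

8/663

There are C(52,2) = 1326 possible draws.
By inclusion-exclusion on the complements, draws missing all queens or all aces: C(48,2) + C(48,2) − C(44,2) = 1128 + 1128 − 946 = 1310.
So draws with at least one of each: 1326 − 1310 = 16, probability 16/1326 = 8/663.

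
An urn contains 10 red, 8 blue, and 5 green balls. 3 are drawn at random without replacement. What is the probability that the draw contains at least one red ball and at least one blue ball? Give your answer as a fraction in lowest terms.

1040/1771

There are C(23,3) = 1771 possible draws.
By inclusion-exclusion on the complements, draws missing all red or all blue: C(13,3) + C(15,3) − C(5,3) = 286 + 455 − 10 = 731.
So draws with at least one of each: 1771 − 731 = 1040, probability 1040/1771.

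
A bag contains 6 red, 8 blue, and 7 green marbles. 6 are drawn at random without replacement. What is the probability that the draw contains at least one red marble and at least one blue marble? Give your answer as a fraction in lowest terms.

There are C(21,6) = 54264 possible draws.
By inclusion-exclusion on the complements, draws missing all red or all blue: C(15,6) + C(13,6) − C(7,6) = 5005 + 1716 − 7 = 6714.
So draws with at least one of each: 54264 − 6714 = 47550, probability 47550/54264 = 7925/9044.

7925/9044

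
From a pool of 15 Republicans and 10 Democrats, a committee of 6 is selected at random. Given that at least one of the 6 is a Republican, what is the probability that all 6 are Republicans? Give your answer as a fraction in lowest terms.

Work in counts. Selections with at least one Republican: C(25,6) − C(10,6) = 177100 − 210 = 176890.
Of those, selections where all 6 are Republicans: C(15,6) = 5005.
Conditional probability = 5005/176890 = 143/5054.

143/5054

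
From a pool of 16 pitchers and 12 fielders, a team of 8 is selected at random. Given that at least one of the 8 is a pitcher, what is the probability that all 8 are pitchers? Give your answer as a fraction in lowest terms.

13/3139

Work in counts. Selections with at least one pitcher: C(28,8) − C(12,8) = 3108105 − 495 = 3107610.
Of those, selections where all 8 are pitchers: C(16,8) = 12870.
Conditional probability = 12870/3107610 = 13/3139.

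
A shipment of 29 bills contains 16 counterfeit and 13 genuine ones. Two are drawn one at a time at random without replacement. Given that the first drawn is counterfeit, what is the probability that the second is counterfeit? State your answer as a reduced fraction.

After removing one counterfeit, 28 remain: 15 counterfeit and 13 genuine.
So the probability the next is counterfeit is 15/28.

15/28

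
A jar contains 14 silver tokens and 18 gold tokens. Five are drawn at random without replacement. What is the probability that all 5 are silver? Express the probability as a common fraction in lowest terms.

There are C(32,5) = 201376 possible selections.
Selections with all silver: C(14,5) = 2002.
Probability = 2002/201376 = 143/14384.

143/14384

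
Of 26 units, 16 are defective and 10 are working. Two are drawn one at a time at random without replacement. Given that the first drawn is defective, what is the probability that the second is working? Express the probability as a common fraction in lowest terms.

2/5

After removing one defective, 25 remain: 15 defective and 10 working.
So the probability the next is working is 10/25 = 2/5.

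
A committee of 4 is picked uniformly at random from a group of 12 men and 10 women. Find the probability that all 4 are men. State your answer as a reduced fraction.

9/133

There are C(22,4) = 7315 possible selections.
Selections with all men: C(12,4) = 495.
Probability = 495/7315 = 9/133.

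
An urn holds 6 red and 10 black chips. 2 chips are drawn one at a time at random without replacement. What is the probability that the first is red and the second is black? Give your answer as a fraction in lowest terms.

Multiply the conditional probabilities at each draw: 6/16 · 10/15 = 60/240 = 1/4.

1/4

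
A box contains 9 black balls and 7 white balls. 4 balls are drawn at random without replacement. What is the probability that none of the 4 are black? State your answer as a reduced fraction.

1/52

There are C(16,4) = 1820 possible selections.
Selections with no black (all white): C(7,4) = 35.
Probability = 35/1820 = 1/52.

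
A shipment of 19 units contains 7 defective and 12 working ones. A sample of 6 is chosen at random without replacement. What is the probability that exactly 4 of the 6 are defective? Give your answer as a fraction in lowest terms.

The sample space is all 6-subsets of the 19: C(19,6) = 27132.
Selections with exactly 4 defective: choose 4 of the 7 defective and 2 of the 12 working, C(7,4)·C(12,2) = 35·66 = 2310.
Probability = 2310/27132 = 55/646.

55/646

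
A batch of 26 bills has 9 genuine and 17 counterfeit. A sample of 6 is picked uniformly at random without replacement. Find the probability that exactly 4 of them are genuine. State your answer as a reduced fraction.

There are C(26,6) = 230230 ways to choose 6 from 26.
Selections with exactly 4 genuine: choose 4 of the 9 genuine and 2 of the 17 counterfeit, C(9,4)·C(17,2) = 126·136 = 17136.
Probability = 17136/230230 = 1224/16445.

1224/16445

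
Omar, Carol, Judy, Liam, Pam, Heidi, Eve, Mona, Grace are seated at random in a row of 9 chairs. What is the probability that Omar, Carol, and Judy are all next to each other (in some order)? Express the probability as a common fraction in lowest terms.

There are 9! = 362880 arrangements.
Treat the three as one block: 7! placements × 3! orders within the block = 5040·6 = 30240.
Probability = 30240/362880 = 1/12.

1/12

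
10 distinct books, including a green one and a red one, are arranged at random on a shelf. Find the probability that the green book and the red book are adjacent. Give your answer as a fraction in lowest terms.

1/5

There are 10! = 3628800 arrangements.
Treat the green book and the red book as a block: 9! arrangements of the blocks × 2 orders within the block = 2·362880 = 725760.
Probability = 725760/3628800 = 1/5.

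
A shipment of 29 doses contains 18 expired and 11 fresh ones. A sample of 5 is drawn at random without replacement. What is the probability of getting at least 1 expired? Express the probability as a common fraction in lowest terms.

There are C(29,5) = 118755 ways to choose the 5.
The complement is all 5 are fresh: C(11,5) = 462.
Probability = 1 − 462/118755 = 118293/118755 = 5633/5655.

5633/5655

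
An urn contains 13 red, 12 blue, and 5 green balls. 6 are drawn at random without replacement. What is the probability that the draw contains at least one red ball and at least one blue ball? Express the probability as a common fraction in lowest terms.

1237/1305

There are C(30,6) = 593775 possible draws.
By inclusion-exclusion on the complements, draws missing all red or all blue: C(17,6) + C(18,6) − C(5,6) = 12376 + 18564 − 0 = 30940.
So draws with at least one of each: 593775 − 30940 = 562835, probability 562835/593775 = 1237/1305.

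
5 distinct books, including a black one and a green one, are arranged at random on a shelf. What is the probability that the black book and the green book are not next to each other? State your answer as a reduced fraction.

There are 5! = 120 arrangements.
Arrangements with the black book and the green book adjacent: 2·4! = 48.
So not adjacent: 120 − 48 = 72, probability 72/120 = 3/5.

3/5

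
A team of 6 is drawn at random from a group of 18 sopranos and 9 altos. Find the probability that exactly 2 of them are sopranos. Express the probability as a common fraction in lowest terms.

1071/16445

The sample space is all 6-subsets of the 27: C(27,6) = 296010.
Selections with exactly 2 sopranos: choose 2 of the 18 sopranos and 4 of the 9 altos, C(18,2)·C(9,4) = 153·126 = 19278.
Probability = 19278/296010 = 1071/16445.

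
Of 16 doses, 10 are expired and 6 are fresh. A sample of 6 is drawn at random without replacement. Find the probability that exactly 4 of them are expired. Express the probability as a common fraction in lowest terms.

The sample space is all 6-subsets of the 16: C(16,6) = 8008.
Selections with exactly 4 expired: choose 4 of the 10 expired and 2 of the 6 fresh, C(10,4)·C(6,2) = 210·15 = 3150.
Probability = 3150/8008 = 225/572.

225/572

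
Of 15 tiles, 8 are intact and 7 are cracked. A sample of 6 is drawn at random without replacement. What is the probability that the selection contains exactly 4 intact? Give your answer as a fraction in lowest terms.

There are C(15,6) = 5005 ways to choose 6 from 15.
Selections with exactly 4 intact: choose 4 of the 8 intact and 2 of the 7 cracked, C(8,4)·C(7,2) = 70·21 = 1470.
Probability = 1470/5005 = 42/143.

42/143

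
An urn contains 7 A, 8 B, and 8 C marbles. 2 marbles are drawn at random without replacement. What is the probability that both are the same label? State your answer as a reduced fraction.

7/23

There are C(23,2) = 253 ways to draw 2 marbles.
All same label: C(7,2) + C(8,2) + C(8,2) = 21 + 28 + 28 = 77.
Probability = 77/253 = 7/23.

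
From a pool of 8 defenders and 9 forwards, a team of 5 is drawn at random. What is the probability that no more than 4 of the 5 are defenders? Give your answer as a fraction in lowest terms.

There are C(17,5) = 6188 ways to choose the 5.
The complement is exactly 5 defenders: C(8,5)·C(9,0) = 56.
Probability = 1 − 56/6188 = 6132/6188 = 219/221.

219/221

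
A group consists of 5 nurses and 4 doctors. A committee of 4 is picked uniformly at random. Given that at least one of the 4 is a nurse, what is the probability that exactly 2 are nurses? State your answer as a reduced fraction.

12/25

Work in counts. Selections with at least one nurse: C(9,4) − C(4,4) = 126 − 1 = 125.
Of those, selections where exactly 2 are nurses: C(5,2)·C(4,2) = 10·6 = 60.
Conditional probability = 60/125 = 12/25.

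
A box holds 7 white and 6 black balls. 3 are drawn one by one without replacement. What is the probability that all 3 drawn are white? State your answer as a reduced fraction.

35/286

Multiply the conditional probabilities at each draw: 7/13 · 6/12 · 5/11 = 210/1716 = 35/286.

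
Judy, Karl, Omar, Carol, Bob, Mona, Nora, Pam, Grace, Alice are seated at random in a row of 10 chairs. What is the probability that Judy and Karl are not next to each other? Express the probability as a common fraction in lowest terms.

4/5

There are 10! = 3628800 arrangements.
Arrangements with Judy and Karl adjacent: 2·9! = 725760.
So not adjacent: 3628800 − 725760 = 2903040, probability 2903040/3628800 = 4/5.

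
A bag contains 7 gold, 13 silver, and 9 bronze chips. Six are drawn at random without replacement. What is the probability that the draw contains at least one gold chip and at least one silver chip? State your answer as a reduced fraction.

4313/5220

There are C(29,6) = 475020 possible draws.
By inclusion-exclusion on the complements, draws missing all gold or all silver: C(22,6) + C(16,6) − C(9,6) = 74613 + 8008 − 84 = 82537.
So draws with at least one of each: 475020 − 82537 = 392483, probability 392483/475020 = 4313/5220.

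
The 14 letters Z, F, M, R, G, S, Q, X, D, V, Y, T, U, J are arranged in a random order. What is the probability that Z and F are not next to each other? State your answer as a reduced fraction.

There are 14! = 87178291200 arrangements.
Arrangements with Z and F adjacent: 2·13! = 12454041600.
So not adjacent: 87178291200 − 12454041600 = 74724249600, probability 74724249600/87178291200 = 6/7.

6/7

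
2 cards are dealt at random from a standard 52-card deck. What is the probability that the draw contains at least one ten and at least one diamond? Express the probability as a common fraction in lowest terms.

29/442

There are C(52,2) = 1326 possible draws.
By inclusion-exclusion on the complements, draws missing all tens or all diamonds: C(48,2) + C(39,2) − C(36,2) = 1128 + 741 − 630 = 1239.
So draws with at least one of each: 1326 − 1239 = 87, probability 87/1326 = 29/442.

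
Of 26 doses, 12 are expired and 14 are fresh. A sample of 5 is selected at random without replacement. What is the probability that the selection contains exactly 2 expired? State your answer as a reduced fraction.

42/115

The sample space is all 5-subsets of the 26: C(26,5) = 65780.
Selections with exactly 2 expired: choose 2 of the 12 expired and 3 of the 14 fresh, C(12,2)·C(14,3) = 66·364 = 24024.
Probability = 24024/65780 = 42/115.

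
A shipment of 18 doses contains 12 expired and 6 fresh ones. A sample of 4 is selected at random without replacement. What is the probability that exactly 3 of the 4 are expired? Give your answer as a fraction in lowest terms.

22/51

The sample space is all 4-subsets of the 18: C(18,4) = 3060.
Selections with exactly 3 expired: choose 3 of the 12 expired and 1 of the 6 fresh, C(12,3)·C(6,1) = 220·6 = 1320.
Probability = 1320/3060 = 22/51.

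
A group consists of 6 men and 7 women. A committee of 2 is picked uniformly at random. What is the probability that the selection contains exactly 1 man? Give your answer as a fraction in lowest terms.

The sample space is all 2-subsets of the 13: C(13,2) = 78.
Selections with exactly 1 man: choose 1 of the 6 men and 1 of the 7 women, C(6,1)·C(7,1) = 6·7 = 42.
Probability = 42/78 = 7/13.

7/13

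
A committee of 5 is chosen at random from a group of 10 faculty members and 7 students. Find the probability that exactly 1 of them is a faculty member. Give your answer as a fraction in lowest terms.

There are C(17,5) = 6188 ways to choose 5 from 17.
Selections with exactly 1 faculty member: choose 1 of the 10 faculty members and 4 of the 7 students, C(10,1)·C(7,4) = 10·35 = 350.
Probability = 350/6188 = 25/442.

25/442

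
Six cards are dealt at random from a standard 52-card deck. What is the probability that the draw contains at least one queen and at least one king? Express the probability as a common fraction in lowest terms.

718637/5089630

There are C(52,6) = 20358520 possible draws.
By inclusion-exclusion on the complements, draws missing all queens or all kings: C(48,6) + C(48,6) − C(44,6) = 12271512 + 12271512 − 7059052 = 17483972.
So draws with at least one of each: 20358520 − 17483972 = 2874548, probability 2874548/20358520 = 718637/5089630.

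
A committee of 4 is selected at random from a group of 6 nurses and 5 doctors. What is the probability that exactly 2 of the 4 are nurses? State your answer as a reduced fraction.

5/11

Total number of selections: C(11,4) = 330.
Selections with exactly 2 nurses: choose 2 of the 6 nurses and 2 of the 5 doctors, C(6,2)·C(5,2) = 15·10 = 150.
Probability = 150/330 = 5/11.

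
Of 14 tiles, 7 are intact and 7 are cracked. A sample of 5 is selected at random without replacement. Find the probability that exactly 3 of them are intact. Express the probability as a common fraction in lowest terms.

105/286

There are C(14,5) = 2002 ways to choose 5 from 14.
Selections with exactly 3 intact: choose 3 of the 7 intact and 2 of the 7 cracked, C(7,3)·C(7,2) = 35·21 = 735.
Probability = 735/2002 = 105/286.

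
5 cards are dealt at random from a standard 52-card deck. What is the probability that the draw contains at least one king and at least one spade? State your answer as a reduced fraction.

There are C(52,5) = 2598960 possible draws.
By inclusion-exclusion on the complements, draws missing all kings or all spades: C(48,5) + C(39,5) − C(36,5) = 1712304 + 575757 − 376992 = 1911069.
So draws with at least one of each: 2598960 − 1911069 = 687891, probability 687891/2598960 = 229297/866320.

229297/866320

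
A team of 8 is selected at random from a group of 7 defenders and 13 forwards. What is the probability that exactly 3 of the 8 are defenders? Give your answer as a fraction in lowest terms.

231/646

Total number of selections: C(20,8) = 125970.
Selections with exactly 3 defenders: choose 3 of the 7 defenders and 5 of the 13 forwards, C(7,3)·C(13,5) = 35·1287 = 45045.
Probability = 45045/125970 = 231/646.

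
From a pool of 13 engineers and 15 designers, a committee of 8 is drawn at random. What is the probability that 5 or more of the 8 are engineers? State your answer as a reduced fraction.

88/345

There are C(28,8) = 3108105 ways to choose the 8.
Favorable selections (5 or more engineers): C(13,5)·C(15,3) + C(13,6)·C(15,2) + C(13,7)·C(15,1) + C(13,8)·C(15,0) = 585585 + 180180 + 25740 + 1287 = 792792.
Probability = 792792/3108105 = 88/345.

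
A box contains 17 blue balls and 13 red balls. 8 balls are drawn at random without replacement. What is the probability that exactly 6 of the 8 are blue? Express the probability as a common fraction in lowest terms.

24752/150075

The sample space is all 8-subsets of the 30: C(30,8) = 5852925.
Selections with exactly 6 blue: choose 6 of the 17 blue and 2 of the 13 red, C(17,6)·C(13,2) = 12376·78 = 965328.
Probability = 965328/5852925 = 24752/150075.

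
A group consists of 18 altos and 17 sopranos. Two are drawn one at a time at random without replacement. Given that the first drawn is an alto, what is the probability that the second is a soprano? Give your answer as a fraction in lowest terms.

1/2

After removing one alto, 34 remain: 17 altos and 17 sopranos.
So the probability the next is a soprano is 17/34 = 1/2.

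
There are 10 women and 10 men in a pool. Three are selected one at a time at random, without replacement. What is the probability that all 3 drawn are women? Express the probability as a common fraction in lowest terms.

Multiply the conditional probabilities at each draw: 10/20 · 9/19 · 8/18 = 720/6840 = 2/19.

2/19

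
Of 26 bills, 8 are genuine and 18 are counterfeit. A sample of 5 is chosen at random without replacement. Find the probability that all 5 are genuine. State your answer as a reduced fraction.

14/16445

There are C(26,5) = 65780 possible selections.
Selections with all genuine: C(8,5) = 56.
Probability = 56/65780 = 14/16445.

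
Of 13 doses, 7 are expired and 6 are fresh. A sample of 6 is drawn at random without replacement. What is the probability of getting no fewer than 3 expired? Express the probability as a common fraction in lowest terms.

679/858

Total selections: C(13,6) = 1716.
Count the complement (fewer than 3 expired): C(7,0)·C(6,6) + C(7,1)·C(6,5) + C(7,2)·C(6,4) = 1 + 42 + 315 = 358.
Probability = 1 − 358/1716 = 1358/1716 = 679/858.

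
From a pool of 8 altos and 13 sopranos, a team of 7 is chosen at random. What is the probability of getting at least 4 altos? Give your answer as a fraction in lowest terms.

619/2907

Total selections: C(21,7) = 116280.
Favorable selections (at least 4 altos): C(8,4)·C(13,3) + C(8,5)·C(13,2) + C(8,6)·C(13,1) + C(8,7)·C(13,0) = 20020 + 4368 + 364 + 8 = 24760.
Probability = 24760/116280 = 619/2907.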